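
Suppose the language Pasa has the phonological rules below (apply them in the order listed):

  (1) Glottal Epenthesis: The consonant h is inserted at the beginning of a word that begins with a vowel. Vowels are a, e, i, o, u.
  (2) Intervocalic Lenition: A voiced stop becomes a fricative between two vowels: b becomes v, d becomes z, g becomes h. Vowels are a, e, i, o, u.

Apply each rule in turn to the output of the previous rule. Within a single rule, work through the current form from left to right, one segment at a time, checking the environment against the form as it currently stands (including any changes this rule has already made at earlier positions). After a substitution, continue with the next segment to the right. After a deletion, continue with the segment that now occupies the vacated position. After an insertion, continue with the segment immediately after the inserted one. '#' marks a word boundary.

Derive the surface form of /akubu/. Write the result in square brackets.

(1) Glottal Epenthesis: [akubu] → [hakubu]
(2) Intervocalic Lenition: [hakubu] → [hakuvu]

[hakuvu]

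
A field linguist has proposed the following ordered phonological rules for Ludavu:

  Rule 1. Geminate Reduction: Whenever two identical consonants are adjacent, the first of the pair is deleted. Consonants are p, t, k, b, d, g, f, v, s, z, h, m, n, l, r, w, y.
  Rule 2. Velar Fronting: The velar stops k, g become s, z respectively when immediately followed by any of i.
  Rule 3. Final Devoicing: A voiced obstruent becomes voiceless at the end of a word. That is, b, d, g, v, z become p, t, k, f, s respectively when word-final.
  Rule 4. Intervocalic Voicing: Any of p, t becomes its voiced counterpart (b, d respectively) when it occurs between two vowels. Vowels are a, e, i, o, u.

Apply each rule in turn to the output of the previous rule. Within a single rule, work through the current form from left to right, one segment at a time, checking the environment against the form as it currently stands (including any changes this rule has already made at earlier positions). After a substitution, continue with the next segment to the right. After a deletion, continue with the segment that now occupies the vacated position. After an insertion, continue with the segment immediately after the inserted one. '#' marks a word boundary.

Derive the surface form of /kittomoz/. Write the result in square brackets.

Rule 1 Geminate Reduction: [kittomoz] → [kitomoz]
Rule 2 Velar Fronting: [kitomoz] → [sitomoz]
Rule 3 Final Devoicing: [sitomoz] → [sitomos]
Rule 4 Intervocalic Voicing: [sitomos] → [sidomos]

[sidomos]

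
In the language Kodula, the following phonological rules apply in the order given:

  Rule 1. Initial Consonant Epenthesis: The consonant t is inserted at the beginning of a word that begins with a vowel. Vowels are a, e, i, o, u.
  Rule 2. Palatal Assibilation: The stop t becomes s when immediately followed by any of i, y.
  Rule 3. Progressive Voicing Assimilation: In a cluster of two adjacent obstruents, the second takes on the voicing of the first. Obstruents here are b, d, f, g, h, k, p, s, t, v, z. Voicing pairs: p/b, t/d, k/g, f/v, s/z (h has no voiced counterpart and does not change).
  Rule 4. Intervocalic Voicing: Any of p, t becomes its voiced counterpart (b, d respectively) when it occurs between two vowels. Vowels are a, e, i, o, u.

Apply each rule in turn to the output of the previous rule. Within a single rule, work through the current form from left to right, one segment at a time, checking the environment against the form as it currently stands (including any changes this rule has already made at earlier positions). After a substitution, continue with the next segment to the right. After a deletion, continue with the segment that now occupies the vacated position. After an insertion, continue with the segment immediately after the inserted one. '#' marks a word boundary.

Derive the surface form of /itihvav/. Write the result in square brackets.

[sisihfav]

Rule 1 Initial Consonant Epenthesis: [itihvav] → [titihvav]
Rule 2 Palatal Assibilation: [titihvav] → [sisihvav]
Rule 3 Progressive Voicing Assimilation: [sisihvav] → [sisihfav]
Rule 4 Intervocalic Voicing: no change — [sisihfav]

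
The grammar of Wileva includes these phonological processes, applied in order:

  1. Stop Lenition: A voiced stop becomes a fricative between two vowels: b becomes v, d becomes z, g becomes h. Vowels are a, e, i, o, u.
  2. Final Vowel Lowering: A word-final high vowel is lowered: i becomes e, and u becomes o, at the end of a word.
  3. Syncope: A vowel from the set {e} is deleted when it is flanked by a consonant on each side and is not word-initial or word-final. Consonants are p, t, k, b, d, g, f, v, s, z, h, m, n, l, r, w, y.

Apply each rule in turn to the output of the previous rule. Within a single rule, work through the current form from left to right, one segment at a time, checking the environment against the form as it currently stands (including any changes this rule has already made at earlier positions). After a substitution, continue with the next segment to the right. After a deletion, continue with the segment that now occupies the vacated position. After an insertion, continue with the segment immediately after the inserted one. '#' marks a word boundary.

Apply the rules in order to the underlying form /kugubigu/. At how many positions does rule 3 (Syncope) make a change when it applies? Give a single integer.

1 Stop Lenition: [kugubigu] → [kuhuvihu]
2 Final Vowel Lowering: [kuhuvihu] → [kuhuviho]
3 Syncope: no change — [kuhuviho]
Rule 3 changed 0 position(s).

0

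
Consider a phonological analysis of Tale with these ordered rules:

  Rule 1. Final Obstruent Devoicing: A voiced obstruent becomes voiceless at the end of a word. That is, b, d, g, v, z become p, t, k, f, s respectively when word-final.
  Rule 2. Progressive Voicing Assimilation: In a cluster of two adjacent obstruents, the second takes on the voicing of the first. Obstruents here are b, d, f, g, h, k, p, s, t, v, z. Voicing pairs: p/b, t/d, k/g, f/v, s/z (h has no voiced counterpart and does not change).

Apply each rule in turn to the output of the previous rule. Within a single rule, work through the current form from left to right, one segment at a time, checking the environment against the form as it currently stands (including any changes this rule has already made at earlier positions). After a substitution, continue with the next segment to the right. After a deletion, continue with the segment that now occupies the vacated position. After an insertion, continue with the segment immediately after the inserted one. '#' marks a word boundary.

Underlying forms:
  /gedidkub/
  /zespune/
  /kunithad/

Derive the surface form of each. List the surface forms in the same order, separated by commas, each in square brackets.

[gedidgup], [zespune], [kunithat]

/gedidkub/:
  Rule 1 Final Obstruent Devoicing: [gedidkub] → [gedidkup]
  Rule 2 Progressive Voicing Assimilation: [gedidkup] → [gedidgup]
/zespune/:
  Rule 1 Final Obstruent Devoicing: no change — [zespune]
  Rule 2 Progressive Voicing Assimilation: no change — [zespune]
/kunithad/:
  Rule 1 Final Obstruent Devoicing: [kunithad] → [kunithat]
  Rule 2 Progressive Voicing Assimilation: no change — [kunithat]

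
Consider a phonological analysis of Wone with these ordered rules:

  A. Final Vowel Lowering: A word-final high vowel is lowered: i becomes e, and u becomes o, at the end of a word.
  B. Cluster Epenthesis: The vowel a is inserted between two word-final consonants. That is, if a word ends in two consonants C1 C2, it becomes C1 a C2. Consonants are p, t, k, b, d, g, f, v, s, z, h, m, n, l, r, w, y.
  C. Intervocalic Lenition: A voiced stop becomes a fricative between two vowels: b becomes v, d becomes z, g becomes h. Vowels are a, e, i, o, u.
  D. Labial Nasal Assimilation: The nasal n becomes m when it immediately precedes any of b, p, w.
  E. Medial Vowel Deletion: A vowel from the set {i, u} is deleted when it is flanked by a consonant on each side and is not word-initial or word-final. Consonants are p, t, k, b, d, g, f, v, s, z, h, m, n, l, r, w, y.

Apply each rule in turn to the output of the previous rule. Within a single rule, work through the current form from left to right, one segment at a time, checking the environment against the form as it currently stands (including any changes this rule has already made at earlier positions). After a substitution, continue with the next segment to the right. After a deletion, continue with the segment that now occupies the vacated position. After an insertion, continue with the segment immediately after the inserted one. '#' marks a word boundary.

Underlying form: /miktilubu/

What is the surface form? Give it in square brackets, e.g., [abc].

A Final Vowel Lowering: [miktilubu] → [miktilubo]
B Cluster Epenthesis: no change — [miktilubo]
C Intervocalic Lenition: [miktilubo] → [miktiluvo]
D Labial Nasal Assimilation: no change — [miktiluvo]
E Medial Vowel Deletion: [miktiluvo] → [mktlvo]

[mktlvo]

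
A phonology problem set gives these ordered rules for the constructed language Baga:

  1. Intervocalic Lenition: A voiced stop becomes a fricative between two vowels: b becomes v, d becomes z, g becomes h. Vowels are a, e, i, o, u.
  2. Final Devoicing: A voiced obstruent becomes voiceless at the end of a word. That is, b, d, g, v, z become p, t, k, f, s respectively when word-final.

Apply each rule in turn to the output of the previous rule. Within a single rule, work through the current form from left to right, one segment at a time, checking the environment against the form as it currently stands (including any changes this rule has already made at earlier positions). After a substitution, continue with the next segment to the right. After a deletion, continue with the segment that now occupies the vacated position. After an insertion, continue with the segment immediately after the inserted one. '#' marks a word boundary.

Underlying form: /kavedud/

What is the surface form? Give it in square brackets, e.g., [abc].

1 Intervocalic Lenition: [kavedud] → [kavezud]
2 Final Devoicing: [kavezud] → [kavezut]

[kavezut]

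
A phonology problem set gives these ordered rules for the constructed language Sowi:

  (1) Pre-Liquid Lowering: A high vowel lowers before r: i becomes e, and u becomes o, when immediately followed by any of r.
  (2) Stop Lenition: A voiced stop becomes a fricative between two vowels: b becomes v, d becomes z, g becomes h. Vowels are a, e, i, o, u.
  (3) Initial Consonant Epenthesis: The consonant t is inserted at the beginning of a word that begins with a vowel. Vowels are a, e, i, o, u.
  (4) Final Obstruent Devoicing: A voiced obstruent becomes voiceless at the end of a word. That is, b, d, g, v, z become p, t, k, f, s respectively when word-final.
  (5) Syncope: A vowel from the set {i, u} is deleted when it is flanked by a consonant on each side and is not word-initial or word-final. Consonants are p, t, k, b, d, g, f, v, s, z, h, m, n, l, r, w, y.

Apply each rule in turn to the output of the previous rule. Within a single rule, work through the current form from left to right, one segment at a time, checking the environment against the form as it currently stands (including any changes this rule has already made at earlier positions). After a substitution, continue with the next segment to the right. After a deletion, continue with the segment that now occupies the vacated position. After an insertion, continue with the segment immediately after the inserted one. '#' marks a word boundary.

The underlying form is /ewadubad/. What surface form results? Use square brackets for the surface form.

[tewazvat]

(1) Pre-Liquid Lowering: no change — [ewadubad]
(2) Stop Lenition: [ewadubad] → [ewazuvad]
(3) Initial Consonant Epenthesis: [ewazuvad] → [tewazuvad]
(4) Final Obstruent Devoicing: [tewazuvad] → [tewazuvat]
(5) Syncope: [tewazuvat] → [tewazvat]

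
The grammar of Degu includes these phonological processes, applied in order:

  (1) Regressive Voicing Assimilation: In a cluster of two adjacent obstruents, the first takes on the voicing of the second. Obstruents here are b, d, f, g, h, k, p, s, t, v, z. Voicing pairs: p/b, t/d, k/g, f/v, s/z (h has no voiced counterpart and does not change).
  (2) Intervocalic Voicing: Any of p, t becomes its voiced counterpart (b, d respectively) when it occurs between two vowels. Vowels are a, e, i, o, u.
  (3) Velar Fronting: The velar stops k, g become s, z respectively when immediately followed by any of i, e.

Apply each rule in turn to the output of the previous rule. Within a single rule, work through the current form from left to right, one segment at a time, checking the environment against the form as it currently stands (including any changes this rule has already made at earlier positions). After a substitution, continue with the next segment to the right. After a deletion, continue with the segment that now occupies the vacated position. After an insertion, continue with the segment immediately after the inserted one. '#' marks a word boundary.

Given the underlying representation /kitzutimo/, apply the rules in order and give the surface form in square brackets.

(1) Regressive Voicing Assimilation: [kitzutimo] → [kidzutimo]
(2) Intervocalic Voicing: [kidzutimo] → [kidzudimo]
(3) Velar Fronting: [kidzudimo] → [sidzudimo]

[sidzudimo]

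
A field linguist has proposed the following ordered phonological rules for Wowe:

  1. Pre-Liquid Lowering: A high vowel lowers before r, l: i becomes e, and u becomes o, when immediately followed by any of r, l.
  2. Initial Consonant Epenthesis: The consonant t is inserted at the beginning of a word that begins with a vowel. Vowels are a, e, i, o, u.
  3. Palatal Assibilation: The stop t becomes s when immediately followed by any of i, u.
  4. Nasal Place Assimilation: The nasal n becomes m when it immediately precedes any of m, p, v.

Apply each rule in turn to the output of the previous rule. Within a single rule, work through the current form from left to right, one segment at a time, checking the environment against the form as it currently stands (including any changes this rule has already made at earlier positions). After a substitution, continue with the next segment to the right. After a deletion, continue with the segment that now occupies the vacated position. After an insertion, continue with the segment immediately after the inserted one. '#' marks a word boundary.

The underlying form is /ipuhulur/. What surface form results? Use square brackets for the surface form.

1 Pre-Liquid Lowering: [ipuhulur] → [ipuholor]
2 Initial Consonant Epenthesis: [ipuholor] → [tipuholor]
3 Palatal Assibilation: [tipuholor] → [sipuholor]
4 Nasal Place Assimilation: no change — [sipuholor]

[sipuholor]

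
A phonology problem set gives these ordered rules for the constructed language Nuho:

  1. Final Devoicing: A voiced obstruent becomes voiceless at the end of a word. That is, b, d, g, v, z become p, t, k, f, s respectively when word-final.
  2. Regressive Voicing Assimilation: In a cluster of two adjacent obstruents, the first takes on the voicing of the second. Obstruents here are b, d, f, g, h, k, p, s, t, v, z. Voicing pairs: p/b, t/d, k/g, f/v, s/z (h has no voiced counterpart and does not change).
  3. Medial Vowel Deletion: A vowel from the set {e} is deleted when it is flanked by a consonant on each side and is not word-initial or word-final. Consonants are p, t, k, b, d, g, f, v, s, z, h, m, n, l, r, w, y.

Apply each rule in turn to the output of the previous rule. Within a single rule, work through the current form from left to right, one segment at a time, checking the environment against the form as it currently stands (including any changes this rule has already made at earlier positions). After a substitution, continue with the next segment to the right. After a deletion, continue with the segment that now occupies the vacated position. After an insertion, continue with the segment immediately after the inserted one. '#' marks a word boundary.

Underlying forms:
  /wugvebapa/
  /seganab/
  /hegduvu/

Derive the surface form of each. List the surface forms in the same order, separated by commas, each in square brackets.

[wugvbapa], [sganap], [hgduvu]

/wugvebapa/:
  1 Final Devoicing: no change — [wugvebapa]
  2 Regressive Voicing Assimilation: no change — [wugvebapa]
  3 Medial Vowel Deletion: [wugvebapa] → [wugvbapa]
/seganab/:
  1 Final Devoicing: [seganab] → [seganap]
  2 Regressive Voicing Assimilation: no change — [seganap]
  3 Medial Vowel Deletion: [seganap] → [sganap]
/hegduvu/:
  1 Final Devoicing: no change — [hegduvu]
  2 Regressive Voicing Assimilation: no change — [hegduvu]
  3 Medial Vowel Deletion: [hegduvu] → [hgduvu]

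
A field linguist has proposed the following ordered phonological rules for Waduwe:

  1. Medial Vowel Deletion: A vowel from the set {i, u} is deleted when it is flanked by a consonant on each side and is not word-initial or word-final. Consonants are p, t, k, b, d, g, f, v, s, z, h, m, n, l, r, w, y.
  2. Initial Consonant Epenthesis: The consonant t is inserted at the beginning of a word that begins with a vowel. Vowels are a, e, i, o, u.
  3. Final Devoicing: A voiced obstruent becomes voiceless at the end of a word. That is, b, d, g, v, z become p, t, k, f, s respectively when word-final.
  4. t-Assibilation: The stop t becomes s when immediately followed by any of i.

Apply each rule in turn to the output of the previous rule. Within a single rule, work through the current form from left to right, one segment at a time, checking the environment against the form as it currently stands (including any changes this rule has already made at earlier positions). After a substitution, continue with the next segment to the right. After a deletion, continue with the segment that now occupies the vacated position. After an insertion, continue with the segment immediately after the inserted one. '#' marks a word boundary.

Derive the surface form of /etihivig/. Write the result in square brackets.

1 Medial Vowel Deletion: [etihivig] → [ethvg]
2 Initial Consonant Epenthesis: [ethvg] → [tethvg]
3 Final Devoicing: [tethvg] → [tethvk]
4 t-Assibilation: no change — [tethvk]

[tethvk]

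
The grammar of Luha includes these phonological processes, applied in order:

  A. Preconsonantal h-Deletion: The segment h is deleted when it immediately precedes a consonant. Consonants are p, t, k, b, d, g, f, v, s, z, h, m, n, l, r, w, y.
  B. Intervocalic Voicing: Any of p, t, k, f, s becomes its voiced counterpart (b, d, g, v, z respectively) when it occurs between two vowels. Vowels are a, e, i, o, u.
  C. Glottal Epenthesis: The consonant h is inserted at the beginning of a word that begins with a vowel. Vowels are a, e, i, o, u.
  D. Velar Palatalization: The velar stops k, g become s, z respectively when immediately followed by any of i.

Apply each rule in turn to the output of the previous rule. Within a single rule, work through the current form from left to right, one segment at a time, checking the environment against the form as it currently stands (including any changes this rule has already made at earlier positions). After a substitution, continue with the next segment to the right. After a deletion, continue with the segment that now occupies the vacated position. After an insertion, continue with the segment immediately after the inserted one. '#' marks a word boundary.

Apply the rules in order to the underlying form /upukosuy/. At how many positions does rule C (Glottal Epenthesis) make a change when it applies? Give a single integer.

1

A Preconsonantal h-Deletion: no change — [upukosuy]
B Intervocalic Voicing: [upukosuy] → [ubugozuy]
C Glottal Epenthesis: [ubugozuy] → [hubugozuy]
D Velar Palatalization: no change — [hubugozuy]
Rule C changed 1 position(s).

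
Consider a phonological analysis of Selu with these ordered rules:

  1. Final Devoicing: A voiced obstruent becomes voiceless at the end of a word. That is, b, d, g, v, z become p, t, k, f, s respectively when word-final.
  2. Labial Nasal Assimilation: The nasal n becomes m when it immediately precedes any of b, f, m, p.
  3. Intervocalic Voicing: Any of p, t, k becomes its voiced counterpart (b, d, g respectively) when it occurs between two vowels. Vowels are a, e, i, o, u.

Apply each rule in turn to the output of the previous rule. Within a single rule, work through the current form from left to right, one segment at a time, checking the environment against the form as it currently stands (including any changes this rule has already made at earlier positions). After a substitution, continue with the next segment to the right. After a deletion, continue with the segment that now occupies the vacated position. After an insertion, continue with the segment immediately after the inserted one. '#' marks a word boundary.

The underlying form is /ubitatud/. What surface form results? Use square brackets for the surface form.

[ubidadut]

1 Final Devoicing: [ubitatud] → [ubitatut]
2 Labial Nasal Assimilation: no change — [ubitatut]
3 Intervocalic Voicing: [ubitatut] → [ubidadut]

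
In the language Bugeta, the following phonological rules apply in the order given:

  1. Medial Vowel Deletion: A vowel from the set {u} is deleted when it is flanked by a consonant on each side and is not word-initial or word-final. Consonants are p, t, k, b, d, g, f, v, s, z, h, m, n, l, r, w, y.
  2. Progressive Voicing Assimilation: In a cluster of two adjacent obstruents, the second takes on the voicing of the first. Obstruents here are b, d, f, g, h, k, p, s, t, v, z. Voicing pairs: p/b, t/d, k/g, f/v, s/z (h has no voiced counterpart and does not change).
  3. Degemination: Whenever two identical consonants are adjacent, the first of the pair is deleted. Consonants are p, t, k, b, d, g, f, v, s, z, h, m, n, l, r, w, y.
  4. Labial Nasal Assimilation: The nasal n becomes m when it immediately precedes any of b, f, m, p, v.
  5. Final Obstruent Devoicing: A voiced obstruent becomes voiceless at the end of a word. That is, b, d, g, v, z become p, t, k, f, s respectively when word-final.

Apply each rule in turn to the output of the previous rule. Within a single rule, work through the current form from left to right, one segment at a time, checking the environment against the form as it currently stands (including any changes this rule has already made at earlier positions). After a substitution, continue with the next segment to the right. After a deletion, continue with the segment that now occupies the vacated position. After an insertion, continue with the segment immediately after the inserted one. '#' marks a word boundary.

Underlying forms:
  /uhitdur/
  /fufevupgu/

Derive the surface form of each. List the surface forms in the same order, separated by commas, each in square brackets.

[uhitr], [fevbgu]

/uhitdur/:
  1 Medial Vowel Deletion: [uhitdur] → [uhitdr]
  2 Progressive Voicing Assimilation: [uhitdr] → [uhittr]
  3 Degemination: [uhittr] → [uhitr]
  4 Labial Nasal Assimilation: no change — [uhitr]
  5 Final Obstruent Devoicing: no change — [uhitr]
/fufevupgu/:
  1 Medial Vowel Deletion: [fufevupgu] → [ffevpgu]
  2 Progressive Voicing Assimilation: [ffevpgu] → [ffevbgu]
  3 Degemination: [ffevbgu] → [fevbgu]
  4 Labial Nasal Assimilation: no change — [fevbgu]
  5 Final Obstruent Devoicing: no change — [fevbgu]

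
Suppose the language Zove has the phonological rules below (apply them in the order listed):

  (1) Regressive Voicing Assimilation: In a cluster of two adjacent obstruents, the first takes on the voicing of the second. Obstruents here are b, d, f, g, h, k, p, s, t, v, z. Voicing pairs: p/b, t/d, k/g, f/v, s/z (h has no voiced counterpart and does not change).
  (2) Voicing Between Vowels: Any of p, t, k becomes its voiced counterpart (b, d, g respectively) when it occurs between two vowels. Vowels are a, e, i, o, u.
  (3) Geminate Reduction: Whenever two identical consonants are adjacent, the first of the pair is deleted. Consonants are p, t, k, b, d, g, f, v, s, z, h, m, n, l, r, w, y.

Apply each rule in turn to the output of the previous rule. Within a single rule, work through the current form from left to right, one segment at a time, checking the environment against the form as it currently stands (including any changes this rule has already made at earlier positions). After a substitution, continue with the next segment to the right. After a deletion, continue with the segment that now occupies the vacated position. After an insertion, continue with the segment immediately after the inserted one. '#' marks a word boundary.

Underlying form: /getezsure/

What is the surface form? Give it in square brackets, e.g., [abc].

[gedesure]

(1) Regressive Voicing Assimilation: [getezsure] → [getessure]
(2) Voicing Between Vowels: [getessure] → [gedessure]
(3) Geminate Reduction: [gedessure] → [gedesure]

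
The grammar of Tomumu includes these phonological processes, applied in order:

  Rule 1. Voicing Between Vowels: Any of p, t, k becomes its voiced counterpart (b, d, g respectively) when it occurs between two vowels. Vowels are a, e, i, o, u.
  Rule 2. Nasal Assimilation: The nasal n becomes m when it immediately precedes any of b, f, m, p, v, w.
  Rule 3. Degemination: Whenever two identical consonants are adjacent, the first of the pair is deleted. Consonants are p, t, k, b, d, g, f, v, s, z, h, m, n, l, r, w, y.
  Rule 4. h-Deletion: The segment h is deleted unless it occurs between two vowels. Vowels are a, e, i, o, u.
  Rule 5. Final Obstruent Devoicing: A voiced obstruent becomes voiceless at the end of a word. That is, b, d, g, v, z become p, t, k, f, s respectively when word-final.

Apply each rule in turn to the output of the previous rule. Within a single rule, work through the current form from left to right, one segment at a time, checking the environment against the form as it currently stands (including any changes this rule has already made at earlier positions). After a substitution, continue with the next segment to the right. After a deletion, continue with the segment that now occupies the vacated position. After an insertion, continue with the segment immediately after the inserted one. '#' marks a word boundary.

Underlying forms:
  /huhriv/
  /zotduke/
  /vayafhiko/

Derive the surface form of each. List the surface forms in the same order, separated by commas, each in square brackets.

[urif], [zotduge], [vayafigo]

/huhriv/:
  Rule 1 Voicing Between Vowels: no change — [huhriv]
  Rule 2 Nasal Assimilation: no change — [huhriv]
  Rule 3 Degemination: no change — [huhriv]
  Rule 4 h-Deletion: [huhriv] → [uriv]
  Rule 5 Final Obstruent Devoicing: [uriv] → [urif]
/zotduke/:
  Rule 1 Voicing Between Vowels: [zotduke] → [zotduge]
  Rule 2 Nasal Assimilation: no change — [zotduge]
  Rule 3 Degemination: no change — [zotduge]
  Rule 4 h-Deletion: no change — [zotduge]
  Rule 5 Final Obstruent Devoicing: no change — [zotduge]
/vayafhiko/:
  Rule 1 Voicing Between Vowels: [vayafhiko] → [vayafhigo]
  Rule 2 Nasal Assimilation: no change — [vayafhigo]
  Rule 3 Degemination: no change — [vayafhigo]
  Rule 4 h-Deletion: [vayafhigo] → [vayafigo]
  Rule 5 Final Obstruent Devoicing: no change — [vayafigo]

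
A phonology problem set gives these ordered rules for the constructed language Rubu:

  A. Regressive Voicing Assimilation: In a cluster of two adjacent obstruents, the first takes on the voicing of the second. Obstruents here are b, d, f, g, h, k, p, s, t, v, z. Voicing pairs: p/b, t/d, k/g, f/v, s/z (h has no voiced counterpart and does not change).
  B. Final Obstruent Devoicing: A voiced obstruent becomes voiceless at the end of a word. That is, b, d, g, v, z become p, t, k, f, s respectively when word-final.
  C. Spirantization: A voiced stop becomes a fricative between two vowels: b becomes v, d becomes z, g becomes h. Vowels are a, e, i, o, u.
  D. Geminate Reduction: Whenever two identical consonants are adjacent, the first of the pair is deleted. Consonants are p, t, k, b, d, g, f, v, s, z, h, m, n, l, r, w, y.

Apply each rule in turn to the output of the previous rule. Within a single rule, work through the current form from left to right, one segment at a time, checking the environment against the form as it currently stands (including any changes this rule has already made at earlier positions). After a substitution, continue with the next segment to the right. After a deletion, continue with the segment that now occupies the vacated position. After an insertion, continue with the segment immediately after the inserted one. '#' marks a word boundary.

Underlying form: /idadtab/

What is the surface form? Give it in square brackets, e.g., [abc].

A Regressive Voicing Assimilation: [idadtab] → [idattab]
B Final Obstruent Devoicing: [idattab] → [idattap]
C Spirantization: [idattap] → [izattap]
D Geminate Reduction: [izattap] → [izatap]

[izatap]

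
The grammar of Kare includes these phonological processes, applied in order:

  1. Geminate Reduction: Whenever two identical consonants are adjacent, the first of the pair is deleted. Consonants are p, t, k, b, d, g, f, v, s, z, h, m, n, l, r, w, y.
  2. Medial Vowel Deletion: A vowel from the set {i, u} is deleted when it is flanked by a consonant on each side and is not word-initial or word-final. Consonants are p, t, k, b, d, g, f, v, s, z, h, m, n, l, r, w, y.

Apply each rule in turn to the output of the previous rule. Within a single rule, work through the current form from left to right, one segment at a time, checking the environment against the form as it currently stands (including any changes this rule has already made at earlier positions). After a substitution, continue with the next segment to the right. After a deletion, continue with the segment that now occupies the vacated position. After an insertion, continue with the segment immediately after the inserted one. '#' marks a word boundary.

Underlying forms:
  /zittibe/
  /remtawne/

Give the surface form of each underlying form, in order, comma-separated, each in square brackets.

[ztbe], [remtawne]

/zittibe/:
  1 Geminate Reduction: [zittibe] → [zitibe]
  2 Medial Vowel Deletion: [zitibe] → [ztbe]
/remtawne/:
  1 Geminate Reduction: no change — [remtawne]
  2 Medial Vowel Deletion: no change — [remtawne]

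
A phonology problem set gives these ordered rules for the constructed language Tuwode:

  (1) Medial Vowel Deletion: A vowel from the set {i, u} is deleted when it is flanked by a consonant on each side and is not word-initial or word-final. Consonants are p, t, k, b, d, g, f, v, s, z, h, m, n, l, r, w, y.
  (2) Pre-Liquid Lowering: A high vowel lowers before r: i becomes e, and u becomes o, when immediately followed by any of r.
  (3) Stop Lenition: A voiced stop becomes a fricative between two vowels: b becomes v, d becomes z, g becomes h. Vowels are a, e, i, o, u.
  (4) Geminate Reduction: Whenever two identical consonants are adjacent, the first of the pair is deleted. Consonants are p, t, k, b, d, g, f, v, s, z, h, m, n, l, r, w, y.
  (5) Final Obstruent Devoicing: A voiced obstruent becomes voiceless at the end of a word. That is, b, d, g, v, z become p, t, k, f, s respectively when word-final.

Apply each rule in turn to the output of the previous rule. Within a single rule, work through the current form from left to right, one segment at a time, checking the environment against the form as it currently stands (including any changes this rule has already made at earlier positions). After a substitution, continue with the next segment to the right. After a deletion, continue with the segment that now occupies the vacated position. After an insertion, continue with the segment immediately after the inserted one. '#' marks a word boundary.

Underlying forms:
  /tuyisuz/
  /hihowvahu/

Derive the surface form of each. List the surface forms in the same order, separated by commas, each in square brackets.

/tuyisuz/:
  (1) Medial Vowel Deletion: [tuyisuz] → [tysz]
  (2) Pre-Liquid Lowering: no change — [tysz]
  (3) Stop Lenition: no change — [tysz]
  (4) Geminate Reduction: no change — [tysz]
  (5) Final Obstruent Devoicing: [tysz] → [tyss]
/hihowvahu/:
  (1) Medial Vowel Deletion: [hihowvahu] → [hhowvahu]
  (2) Pre-Liquid Lowering: no change — [hhowvahu]
  (3) Stop Lenition: no change — [hhowvahu]
  (4) Geminate Reduction: [hhowvahu] → [howvahu]
  (5) Final Obstruent Devoicing: no change — [howvahu]

[tyss], [howvahu]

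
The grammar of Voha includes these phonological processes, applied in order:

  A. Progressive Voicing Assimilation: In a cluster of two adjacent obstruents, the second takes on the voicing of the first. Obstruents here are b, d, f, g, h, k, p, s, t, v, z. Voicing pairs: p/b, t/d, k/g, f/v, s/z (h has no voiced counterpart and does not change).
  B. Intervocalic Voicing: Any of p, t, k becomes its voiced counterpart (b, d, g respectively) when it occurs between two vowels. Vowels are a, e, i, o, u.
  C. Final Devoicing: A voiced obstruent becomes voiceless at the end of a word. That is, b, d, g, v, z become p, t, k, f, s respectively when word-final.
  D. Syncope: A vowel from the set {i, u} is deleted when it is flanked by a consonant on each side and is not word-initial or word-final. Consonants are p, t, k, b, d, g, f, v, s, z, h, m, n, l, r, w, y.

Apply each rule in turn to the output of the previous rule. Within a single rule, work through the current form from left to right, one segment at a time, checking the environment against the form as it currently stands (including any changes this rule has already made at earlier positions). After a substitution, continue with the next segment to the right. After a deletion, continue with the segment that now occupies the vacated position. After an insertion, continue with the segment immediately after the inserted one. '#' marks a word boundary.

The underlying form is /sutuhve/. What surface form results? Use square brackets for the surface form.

A Progressive Voicing Assimilation: [sutuhve] → [sutuhfe]
B Intervocalic Voicing: [sutuhfe] → [suduhfe]
C Final Devoicing: no change — [suduhfe]
D Syncope: [suduhfe] → [sdhfe]

[sdhfe]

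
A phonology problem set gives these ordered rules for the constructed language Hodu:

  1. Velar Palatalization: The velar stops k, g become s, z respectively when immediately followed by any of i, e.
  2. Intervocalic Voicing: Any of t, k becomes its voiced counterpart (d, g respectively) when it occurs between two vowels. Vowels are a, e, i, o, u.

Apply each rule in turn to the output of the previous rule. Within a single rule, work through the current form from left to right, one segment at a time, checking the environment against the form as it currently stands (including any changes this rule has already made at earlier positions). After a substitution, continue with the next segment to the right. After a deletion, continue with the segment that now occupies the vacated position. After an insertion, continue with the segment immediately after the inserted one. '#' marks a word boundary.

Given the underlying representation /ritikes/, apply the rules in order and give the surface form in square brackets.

[ridises]

1 Velar Palatalization: [ritikes] → [ritises]
2 Intervocalic Voicing: [ritises] → [ridises]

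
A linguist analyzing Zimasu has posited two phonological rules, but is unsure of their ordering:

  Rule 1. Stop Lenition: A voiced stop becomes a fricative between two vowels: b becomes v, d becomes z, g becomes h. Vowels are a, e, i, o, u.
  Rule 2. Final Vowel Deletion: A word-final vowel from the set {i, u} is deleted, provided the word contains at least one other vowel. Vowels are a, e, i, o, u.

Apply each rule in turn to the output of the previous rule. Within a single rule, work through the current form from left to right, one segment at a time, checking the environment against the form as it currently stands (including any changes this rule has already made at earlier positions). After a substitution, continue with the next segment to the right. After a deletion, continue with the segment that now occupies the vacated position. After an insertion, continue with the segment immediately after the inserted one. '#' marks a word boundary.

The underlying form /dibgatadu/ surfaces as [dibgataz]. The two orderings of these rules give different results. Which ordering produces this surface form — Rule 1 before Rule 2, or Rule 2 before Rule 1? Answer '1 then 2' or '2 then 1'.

Order 1 then 2:
  1 Stop Lenition: [dibgatadu] → [dibgatazu]
  2 Final Vowel Deletion: [dibgatazu] → [dibgataz]
  result: [dibgataz]
Order 2 then 1:
  2 Final Vowel Deletion: [dibgatadu] → [dibgatad]
  1 Stop Lenition: no change — [dibgatad]
  result: [dibgatad]

1 then 2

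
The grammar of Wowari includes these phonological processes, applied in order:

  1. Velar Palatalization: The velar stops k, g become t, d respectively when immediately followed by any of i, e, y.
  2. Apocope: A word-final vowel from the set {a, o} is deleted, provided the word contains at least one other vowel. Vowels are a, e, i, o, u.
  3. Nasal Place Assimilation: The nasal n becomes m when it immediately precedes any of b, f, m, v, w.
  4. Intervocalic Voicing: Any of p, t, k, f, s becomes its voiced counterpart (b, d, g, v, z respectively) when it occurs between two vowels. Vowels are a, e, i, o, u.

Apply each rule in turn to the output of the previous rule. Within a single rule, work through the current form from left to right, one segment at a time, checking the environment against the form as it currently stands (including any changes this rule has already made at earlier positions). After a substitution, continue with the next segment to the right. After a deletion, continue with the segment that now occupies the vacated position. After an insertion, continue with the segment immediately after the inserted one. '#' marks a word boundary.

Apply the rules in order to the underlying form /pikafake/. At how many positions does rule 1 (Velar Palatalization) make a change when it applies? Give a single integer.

1 Velar Palatalization: [pikafake] → [pikafate]
2 Apocope: no change — [pikafate]
3 Nasal Place Assimilation: no change — [pikafate]
4 Intervocalic Voicing: [pikafate] → [pigavade]
Rule 1 changed 1 position(s).

1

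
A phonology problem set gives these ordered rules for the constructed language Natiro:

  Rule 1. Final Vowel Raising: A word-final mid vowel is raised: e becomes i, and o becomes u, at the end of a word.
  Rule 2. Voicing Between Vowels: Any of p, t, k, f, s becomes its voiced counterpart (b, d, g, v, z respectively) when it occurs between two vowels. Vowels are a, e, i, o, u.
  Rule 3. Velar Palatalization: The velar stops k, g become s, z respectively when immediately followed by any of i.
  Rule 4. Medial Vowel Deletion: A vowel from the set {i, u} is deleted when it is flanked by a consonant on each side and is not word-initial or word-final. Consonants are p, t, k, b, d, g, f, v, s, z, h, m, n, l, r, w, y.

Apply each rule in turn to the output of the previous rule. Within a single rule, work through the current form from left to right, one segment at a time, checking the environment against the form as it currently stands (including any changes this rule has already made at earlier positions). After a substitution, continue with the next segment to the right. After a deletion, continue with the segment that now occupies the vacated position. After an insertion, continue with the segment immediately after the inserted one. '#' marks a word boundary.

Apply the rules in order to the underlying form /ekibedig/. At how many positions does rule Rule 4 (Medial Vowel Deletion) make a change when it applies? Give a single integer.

2

Rule 1 Final Vowel Raising: no change — [ekibedig]
Rule 2 Voicing Between Vowels: [ekibedig] → [egibedig]
Rule 3 Velar Palatalization: [egibedig] → [ezibedig]
Rule 4 Medial Vowel Deletion: [ezibedig] → [ezbedg]
Rule Rule 4 changed 2 position(s).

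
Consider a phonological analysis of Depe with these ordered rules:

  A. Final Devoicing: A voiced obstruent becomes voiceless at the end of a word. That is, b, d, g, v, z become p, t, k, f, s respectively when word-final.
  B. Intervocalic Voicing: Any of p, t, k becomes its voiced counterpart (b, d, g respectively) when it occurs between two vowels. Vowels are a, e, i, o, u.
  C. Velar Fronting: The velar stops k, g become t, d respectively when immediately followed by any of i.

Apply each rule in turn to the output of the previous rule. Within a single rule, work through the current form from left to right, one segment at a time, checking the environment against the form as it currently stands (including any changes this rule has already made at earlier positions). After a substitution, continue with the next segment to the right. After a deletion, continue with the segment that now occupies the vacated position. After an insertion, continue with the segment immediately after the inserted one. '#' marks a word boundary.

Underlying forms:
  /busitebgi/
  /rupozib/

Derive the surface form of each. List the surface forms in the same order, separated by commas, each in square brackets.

/busitebgi/:
  A Final Devoicing: no change — [busitebgi]
  B Intervocalic Voicing: [busitebgi] → [busidebgi]
  C Velar Fronting: [busidebgi] → [busidebdi]
/rupozib/:
  A Final Devoicing: [rupozib] → [rupozip]
  B Intervocalic Voicing: [rupozip] → [rubozip]
  C Velar Fronting: no change — [rubozip]

[busidebdi], [rubozip]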